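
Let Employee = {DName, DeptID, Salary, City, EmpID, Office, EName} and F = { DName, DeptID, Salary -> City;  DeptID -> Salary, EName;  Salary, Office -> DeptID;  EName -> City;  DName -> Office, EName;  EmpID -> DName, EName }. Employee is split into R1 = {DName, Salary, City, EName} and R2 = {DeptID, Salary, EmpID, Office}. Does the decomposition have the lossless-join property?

No

Common attributes: R1 ∩ R2 = {Salary}.
No dependency enlarges {Salary}, so (Salary)⁺ = {Salary}.
The closure contains neither all of R1 = {DName, Salary, City, EName} nor all of R2 = {DeptID, Salary, EmpID, Office}, so the common attributes are not a superkey of either fragment. The join is lossy.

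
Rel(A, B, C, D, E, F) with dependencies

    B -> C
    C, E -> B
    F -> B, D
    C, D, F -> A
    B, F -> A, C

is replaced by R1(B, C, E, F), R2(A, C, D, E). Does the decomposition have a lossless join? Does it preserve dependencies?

lossy and not dependency-preserving

Lossless test: (C, E)⁺ = {B, C, E}, which is a superkey of neither fragment — lossy.
Dependency preservation: the restricted closure of {F} across the fragments never reaches {B, D}, so F → B, D cannot be enforced without a join — not preserved.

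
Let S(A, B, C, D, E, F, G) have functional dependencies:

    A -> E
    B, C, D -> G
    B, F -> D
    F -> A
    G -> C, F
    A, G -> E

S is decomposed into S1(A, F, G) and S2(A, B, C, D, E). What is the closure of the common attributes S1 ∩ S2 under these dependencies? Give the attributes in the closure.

S1 ∩ S2 = {A}.
A → E applies, adding E
Closure: {A, E}.

A, E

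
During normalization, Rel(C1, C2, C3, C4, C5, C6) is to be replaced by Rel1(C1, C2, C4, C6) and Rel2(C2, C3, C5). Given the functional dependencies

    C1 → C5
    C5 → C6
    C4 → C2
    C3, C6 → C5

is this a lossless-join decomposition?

Common attributes: Rel1 ∩ Rel2 = {C2}.
No dependency enlarges {C2}, so (C2)⁺ = {C2}.
The closure contains neither all of Rel1 = {C1, C2, C4, C6} nor all of Rel2 = {C2, C3, C5}, so the common attributes are not a superkey of either fragment. The join is lossy.

No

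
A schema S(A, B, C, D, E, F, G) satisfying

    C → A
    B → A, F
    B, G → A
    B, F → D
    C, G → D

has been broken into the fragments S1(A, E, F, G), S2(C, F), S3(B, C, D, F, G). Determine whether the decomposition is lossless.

No

Chase test. Columns are A, B, C, D, E, F, G; row i has aⱼ where attribute j ∈ Si, else bᵢⱼ.
Initial tableau (one row per fragment):
  row 1: a1 b12 b13 b14 a5 a6 a7
  row 2: b21 b22 a3 b24 b25 a6 b27
  row 3: b31 a2 a3 a4 b35 a6 a7
Rows 2 and 3 agree on C; apply C→A and equate their A entries.
No row becomes fully distinguished — the join is lossy.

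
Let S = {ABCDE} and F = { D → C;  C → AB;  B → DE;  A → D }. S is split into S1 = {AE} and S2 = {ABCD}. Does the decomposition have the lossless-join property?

Common attributes: S1 ∩ S2 = {A}.
Closure of {A}: A → D applies, adding D; D → C applies, adding C; C → AB applies, adding B; B → DE applies, adding E. So (A)⁺ = {ABCDE}.
This closure contains every attribute of S1, so S1 ∩ S2 → S1. The join is lossless.

Yes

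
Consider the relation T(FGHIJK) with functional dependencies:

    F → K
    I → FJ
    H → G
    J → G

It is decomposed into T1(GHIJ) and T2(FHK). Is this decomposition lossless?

No

Common attributes: T1 ∩ T2 = {H}.
Closure of {H}: H → G applies, adding G. So (H)⁺ = {GH}.
The closure contains neither all of T1 = {GHIJ} nor all of T2 = {FHK}, so the common attributes are not a superkey of either fragment. The join is lossy.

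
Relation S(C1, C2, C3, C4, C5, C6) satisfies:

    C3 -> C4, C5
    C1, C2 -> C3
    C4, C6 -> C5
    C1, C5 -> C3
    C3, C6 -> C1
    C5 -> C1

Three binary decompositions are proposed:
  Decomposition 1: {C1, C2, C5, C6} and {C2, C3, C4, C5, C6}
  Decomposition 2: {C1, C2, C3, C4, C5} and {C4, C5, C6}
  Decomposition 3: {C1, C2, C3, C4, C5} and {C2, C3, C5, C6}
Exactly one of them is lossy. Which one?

Decomposition 2

Decomposition 1: common = {C2, C5, C6}, closure = {C1, C2, C3, C4, C5, C6} → lossless.
Decomposition 2: common = {C4, C5}, closure = {C1, C3, C4, C5} → lossy.
Decomposition 3: common = {C2, C3, C5}, closure = {C1, C2, C3, C4, C5} → lossless.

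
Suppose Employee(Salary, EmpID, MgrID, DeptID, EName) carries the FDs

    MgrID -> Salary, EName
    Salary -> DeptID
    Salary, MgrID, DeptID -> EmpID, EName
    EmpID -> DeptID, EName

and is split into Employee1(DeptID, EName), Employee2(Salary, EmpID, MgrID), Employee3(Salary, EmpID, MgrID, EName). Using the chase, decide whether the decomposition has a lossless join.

No

Chase test. Columns are Salary, EmpID, MgrID, DeptID, EName; row i has aⱼ where attribute j ∈ Employeei, else bᵢⱼ.
Initial tableau (one row per fragment):
  row 1: b11 b12 b13 a4 a5
  row 2: a1 a2 a3 b24 b25
  row 3: a1 a2 a3 b34 a5
Rows 2 and 3 agree on MgrID; apply MgrID→Salary, EName and equate their Salary, EName entries.
Rows 2 and 3 agree on Salary; apply Salary→DeptID and equate their DeptID entries.
No row becomes fully distinguished — the join is lossy.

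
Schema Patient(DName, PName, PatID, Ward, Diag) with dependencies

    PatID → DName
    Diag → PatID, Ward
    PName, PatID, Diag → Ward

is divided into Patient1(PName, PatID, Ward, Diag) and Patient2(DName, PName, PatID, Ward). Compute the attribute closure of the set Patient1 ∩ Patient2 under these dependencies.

Patient1 ∩ Patient2 = {PName, PatID, Ward}.
PatID → DName applies, adding DName
Closure: {DName, PName, PatID, Ward}.

DName, PName, PatID, Ward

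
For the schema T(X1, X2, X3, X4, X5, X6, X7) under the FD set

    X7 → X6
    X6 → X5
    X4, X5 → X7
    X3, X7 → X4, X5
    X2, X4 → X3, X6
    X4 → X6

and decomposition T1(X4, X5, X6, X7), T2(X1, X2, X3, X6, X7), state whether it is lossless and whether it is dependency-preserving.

Lossless test: (X6, X7)⁺ = {X5, X6, X7}, which is a superkey of neither fragment — lossy.
Dependency preservation: the restricted closure of {X3, X7} across the fragments never reaches {X4, X5}, so X3, X7 → X4, X5 cannot be enforced without a join — not preserved.

lossy and not dependency-preserving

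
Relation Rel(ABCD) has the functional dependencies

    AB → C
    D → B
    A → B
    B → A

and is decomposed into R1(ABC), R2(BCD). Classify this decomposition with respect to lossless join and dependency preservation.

lossless and dependency-preserving

Lossless test: (BC)⁺ = {ABC}, which contains all of one fragment — lossless.
Dependency preservation: every FD's attributes lie within a single fragment, so each can be enforced locally — preserved.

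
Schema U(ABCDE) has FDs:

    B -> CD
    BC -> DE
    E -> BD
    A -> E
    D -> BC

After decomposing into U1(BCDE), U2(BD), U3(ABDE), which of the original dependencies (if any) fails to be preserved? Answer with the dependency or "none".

B → CD lies within U1.
BC → DE lies within U1.
E → BD lies within U1.
A → E lies within U3.
D → BC lies within U1.
Every dependency is enforceable on the fragments, so the decomposition is dependency-preserving.

none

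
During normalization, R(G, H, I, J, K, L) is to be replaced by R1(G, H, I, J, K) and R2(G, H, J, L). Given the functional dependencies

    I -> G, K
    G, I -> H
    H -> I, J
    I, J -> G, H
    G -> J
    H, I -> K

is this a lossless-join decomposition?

Yes

Common attributes: R1 ∩ R2 = {G, H, J}.
Closure of {G, H, J}: H → I, J applies, adding I; H, I → K applies, adding K. So (G, H, J)⁺ = {G, H, I, J, K}.
This closure contains every attribute of R1, so R1 ∩ R2 → R1. The join is lossless.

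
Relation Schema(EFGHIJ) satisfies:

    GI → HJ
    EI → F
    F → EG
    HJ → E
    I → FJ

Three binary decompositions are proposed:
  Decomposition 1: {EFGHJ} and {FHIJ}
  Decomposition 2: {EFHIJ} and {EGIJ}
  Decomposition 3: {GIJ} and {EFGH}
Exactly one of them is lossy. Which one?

Decomposition 1: common = {FHJ}, closure = {EFGHJ} → lossless.
Decomposition 2: common = {EIJ}, closure = {EFGHIJ} → lossless.
Decomposition 3: common = {G}, closure = {G} → lossy.

Decomposition 3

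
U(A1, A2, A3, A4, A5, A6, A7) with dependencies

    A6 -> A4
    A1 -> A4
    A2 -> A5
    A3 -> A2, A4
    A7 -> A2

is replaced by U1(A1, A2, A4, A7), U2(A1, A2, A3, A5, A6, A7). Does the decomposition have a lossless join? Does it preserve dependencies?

lossless but not dependency-preserving

Lossless test: (A1, A2, A7)⁺ = {A1, A2, A4, A5, A7}, which contains all of one fragment — lossless.
Dependency preservation: the restricted closure of {A6} across the fragments never reaches {A4}, so A6 → A4 cannot be enforced without a join — not preserved.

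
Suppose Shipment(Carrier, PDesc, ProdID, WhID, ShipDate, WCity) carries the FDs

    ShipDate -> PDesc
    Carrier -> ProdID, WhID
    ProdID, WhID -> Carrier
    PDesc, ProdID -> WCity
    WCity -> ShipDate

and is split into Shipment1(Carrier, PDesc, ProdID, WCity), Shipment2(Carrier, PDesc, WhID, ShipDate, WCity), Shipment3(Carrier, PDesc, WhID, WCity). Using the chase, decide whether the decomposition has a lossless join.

Yes

Chase test. Columns are Carrier, PDesc, ProdID, WhID, ShipDate, WCity; row i has aⱼ where attribute j ∈ Shipmenti, else bᵢⱼ.
Initial tableau (one row per fragment):
  row 1: a1 a2 a3 b14 b15 a6
  row 2: a1 a2 b23 a4 a5 a6
  row 3: a1 a2 b33 a4 b35 a6
Rows 1 and 2 agree on Carrier; apply Carrier→ProdID, WhID and equate their ProdID, WhID entries.
Rows 1 and 3 agree on Carrier; apply Carrier→ProdID, WhID and equate their ProdID, WhID entries.
Rows 1 and 2 agree on WCity; apply WCity→ShipDate and equate their ShipDate entries.
Rows 1 and 3 agree on WCity; apply WCity→ShipDate and equate their ShipDate entries.
Row 1 is now all distinguished symbols — the join is lossless.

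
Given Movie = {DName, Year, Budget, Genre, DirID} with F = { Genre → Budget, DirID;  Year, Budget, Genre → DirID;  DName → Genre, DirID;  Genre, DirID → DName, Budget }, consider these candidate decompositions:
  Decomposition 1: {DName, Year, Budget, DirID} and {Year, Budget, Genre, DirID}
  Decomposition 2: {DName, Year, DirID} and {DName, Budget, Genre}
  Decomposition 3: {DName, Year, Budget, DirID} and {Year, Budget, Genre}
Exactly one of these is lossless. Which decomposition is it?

Decomposition 2

Decomposition 1: common = {Year, Budget, DirID}, closure = {Year, Budget, DirID} → lossy.
Decomposition 2: common = {DName}, closure = {DName, Budget, Genre, DirID} → lossless.
Decomposition 3: common = {Year, Budget}, closure = {Year, Budget} → lossy.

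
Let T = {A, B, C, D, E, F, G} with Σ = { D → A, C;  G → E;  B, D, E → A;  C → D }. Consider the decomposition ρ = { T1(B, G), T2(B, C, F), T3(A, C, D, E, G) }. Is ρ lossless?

Chase test. Columns are A, B, C, D, E, F, G; row i has aⱼ where attribute j ∈ Ti, else bᵢⱼ.
Initial tableau (one row per fragment):
  row 1: b11 a2 b13 b14 b15 b16 a7
  row 2: b21 a2 a3 b24 b25 a6 b27
  row 3: a1 b32 a3 a4 a5 b36 a7
Rows 1 and 3 agree on G; apply G→E and equate their E entries.
Rows 2 and 3 agree on C; apply C→D and equate their D entries.
Rows 2 and 3 agree on D; apply D→A, C and equate their A, C entries.
No row becomes fully distinguished — the join is lossy.

No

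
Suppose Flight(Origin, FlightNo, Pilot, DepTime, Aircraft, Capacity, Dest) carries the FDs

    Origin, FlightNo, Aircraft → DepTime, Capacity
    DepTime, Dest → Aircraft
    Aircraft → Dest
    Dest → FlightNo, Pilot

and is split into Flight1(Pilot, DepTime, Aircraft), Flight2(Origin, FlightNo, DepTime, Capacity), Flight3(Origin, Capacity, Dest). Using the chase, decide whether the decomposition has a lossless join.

Chase test. Columns are Origin, FlightNo, Pilot, DepTime, Aircraft, Capacity, Dest; row i has aⱼ where attribute j ∈ Flighti, else bᵢⱼ.
Initial tableau (one row per fragment):
  row 1: b11 b12 a3 a4 a5 b16 b17
  row 2: a1 a2 b23 a4 b25 a6 b27
  row 3: a1 b32 b33 b34 b35 a6 a7
No row becomes fully distinguished — the join is lossy.

No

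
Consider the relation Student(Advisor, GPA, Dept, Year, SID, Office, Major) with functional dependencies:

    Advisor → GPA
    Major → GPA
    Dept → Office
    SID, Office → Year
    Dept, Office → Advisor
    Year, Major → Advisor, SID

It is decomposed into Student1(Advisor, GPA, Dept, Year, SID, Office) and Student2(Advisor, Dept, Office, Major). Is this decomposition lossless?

No

Common attributes: Student1 ∩ Student2 = {Advisor, Dept, Office}.
Closure of {Advisor, Dept, Office}: Advisor → GPA applies, adding GPA. So (Advisor, Dept, Office)⁺ = {Advisor, GPA, Dept, Office}.
The closure contains neither all of Student1 = {Advisor, GPA, Dept, Year, SID, Office} nor all of Student2 = {Advisor, Dept, Office, Major}, so the common attributes are not a superkey of either fragment. The join is lossy.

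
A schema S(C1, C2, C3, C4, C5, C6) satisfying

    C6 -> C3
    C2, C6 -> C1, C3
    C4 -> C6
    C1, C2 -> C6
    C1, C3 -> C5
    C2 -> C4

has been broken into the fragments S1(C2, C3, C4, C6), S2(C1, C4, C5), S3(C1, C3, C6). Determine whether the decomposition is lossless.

Chase test. Columns are C1, C2, C3, C4, C5, C6; row i has aⱼ where attribute j ∈ Si, else bᵢⱼ.
Initial tableau (one row per fragment):
  row 1: b11 a2 a3 a4 b15 a6
  row 2: a1 b22 b23 a4 a5 b26
  row 3: a1 b32 a3 b34 b35 a6
Rows 1 and 2 agree on C4; apply C4→C6 and equate their C6 entries.
Rows 1 and 2 agree on C6; apply C6→C3 and equate their C3 entries.
Rows 2 and 3 agree on C1, C3; apply C1, C3→C5 and equate their C5 entries.
No row becomes fully distinguished — the join is lossy.

No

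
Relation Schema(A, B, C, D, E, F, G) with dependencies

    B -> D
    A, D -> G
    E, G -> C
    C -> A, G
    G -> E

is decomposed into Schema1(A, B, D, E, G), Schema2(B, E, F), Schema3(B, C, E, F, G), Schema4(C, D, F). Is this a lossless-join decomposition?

Chase test. Columns are A, B, C, D, E, F, G; row i has aⱼ where attribute j ∈ Schemai, else bᵢⱼ.
Initial tableau (one row per fragment):
  row 1: a1 a2 b13 a4 a5 b16 a7
  row 2: b21 a2 b23 b24 a5 a6 b27
  row 3: b31 a2 a3 b34 a5 a6 a7
  row 4: b41 b42 a3 a4 b45 a6 b47
Rows 1 and 2 agree on B; apply B→D and equate their D entries.
Rows 1 and 3 agree on B; apply B→D and equate their D entries.
Rows 1 and 3 agree on E, G; apply E, G→C and equate their C entries.
Rows 1 and 3 agree on C; apply C→A, G and equate their A, G entries.
Rows 1 and 4 agree on C; apply C→A, G and equate their A, G entries.
Rows 1 and 4 agree on G; apply G→E and equate their E entries.
Row 3 is now all distinguished symbols — the join is lossless.

Yes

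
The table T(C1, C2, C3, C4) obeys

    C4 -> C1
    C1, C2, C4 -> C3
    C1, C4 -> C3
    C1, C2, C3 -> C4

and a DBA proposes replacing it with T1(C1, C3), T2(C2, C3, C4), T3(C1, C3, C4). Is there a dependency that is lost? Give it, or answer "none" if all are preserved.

C1, C2, C3 -> C4

Check C1, C2, C3 → C4: no single fragment contains all of {C1, C2, C3, C4}, and the restricted closure of {C1, C2, C3} across the fragments never reaches {C4}.
C4 → C1 is preserved.
C1, C2, C4 → C3 is preserved.
C1, C4 → C3 is preserved.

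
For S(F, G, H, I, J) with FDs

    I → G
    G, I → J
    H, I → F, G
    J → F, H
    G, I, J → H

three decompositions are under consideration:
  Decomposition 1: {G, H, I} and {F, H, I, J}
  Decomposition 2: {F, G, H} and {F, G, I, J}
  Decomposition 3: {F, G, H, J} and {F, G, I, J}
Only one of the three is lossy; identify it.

Decomposition 2

Decomposition 1: common = {H, I}, closure = {F, G, H, I, J} → lossless.
Decomposition 2: common = {F, G}, closure = {F, G} → lossy.
Decomposition 3: common = {F, G, J}, closure = {F, G, H, J} → lossless.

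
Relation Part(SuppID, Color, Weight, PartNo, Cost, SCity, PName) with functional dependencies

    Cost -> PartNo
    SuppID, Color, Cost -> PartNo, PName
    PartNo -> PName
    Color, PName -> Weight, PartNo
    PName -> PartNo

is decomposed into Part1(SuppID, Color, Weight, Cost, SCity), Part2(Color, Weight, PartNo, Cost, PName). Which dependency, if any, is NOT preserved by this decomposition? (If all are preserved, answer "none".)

none

Cost → PartNo lies within Part2.
SuppID, Color, Cost → PartNo, PName: restricted closure across fragments reaches PartNo, PName.
PartNo → PName lies within Part2.
Color, PName → Weight, PartNo lies within Part2.
PName → PartNo lies within Part2.
Every dependency is enforceable on the fragments, so the decomposition is dependency-preserving.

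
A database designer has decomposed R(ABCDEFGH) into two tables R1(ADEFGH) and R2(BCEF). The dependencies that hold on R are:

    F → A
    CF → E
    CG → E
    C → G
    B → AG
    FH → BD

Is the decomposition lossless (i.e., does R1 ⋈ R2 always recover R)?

Common attributes: R1 ∩ R2 = {EF}.
Closure of {EF}: F → A applies, adding A. So (EF)⁺ = {AEF}.
The closure contains neither all of R1 = {ADEFGH} nor all of R2 = {BCEF}, so the common attributes are not a superkey of either fragment. The join is lossy.

No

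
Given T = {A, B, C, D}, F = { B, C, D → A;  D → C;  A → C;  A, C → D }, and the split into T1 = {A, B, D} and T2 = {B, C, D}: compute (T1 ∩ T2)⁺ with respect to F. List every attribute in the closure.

T1 ∩ T2 = {B, D}.
D → C applies, adding C
B, C, D → A applies, adding A
Closure: {A, B, C, D}.

A, B, C, D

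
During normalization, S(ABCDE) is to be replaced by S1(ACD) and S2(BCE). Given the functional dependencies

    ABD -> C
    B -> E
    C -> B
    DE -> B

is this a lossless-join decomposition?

Yes

Common attributes: S1 ∩ S2 = {C}.
Closure of {C}: C → B applies, adding B; B → E applies, adding E. So (C)⁺ = {BCE}.
This closure contains every attribute of S2, so S1 ∩ S2 → S2. The join is lossless.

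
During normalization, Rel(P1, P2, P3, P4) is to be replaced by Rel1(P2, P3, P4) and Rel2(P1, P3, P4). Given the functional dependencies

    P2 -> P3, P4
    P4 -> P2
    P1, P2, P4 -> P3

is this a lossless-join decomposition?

Yes

Common attributes: Rel1 ∩ Rel2 = {P3, P4}.
Closure of {P3, P4}: P4 → P2 applies, adding P2. So (P3, P4)⁺ = {P2, P3, P4}.
This closure contains every attribute of Rel1, so Rel1 ∩ Rel2 → Rel1. The join is lossless.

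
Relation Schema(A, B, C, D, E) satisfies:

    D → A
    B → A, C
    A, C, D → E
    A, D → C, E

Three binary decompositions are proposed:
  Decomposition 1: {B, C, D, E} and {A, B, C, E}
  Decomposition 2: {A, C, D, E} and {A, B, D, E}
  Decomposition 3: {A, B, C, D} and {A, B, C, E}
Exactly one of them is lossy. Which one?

Decomposition 3

Decomposition 1: common = {B, C, E}, closure = {A, B, C, E} → lossless.
Decomposition 2: common = {A, D, E}, closure = {A, C, D, E} → lossless.
Decomposition 3: common = {A, B, C}, closure = {A, B, C} → lossy.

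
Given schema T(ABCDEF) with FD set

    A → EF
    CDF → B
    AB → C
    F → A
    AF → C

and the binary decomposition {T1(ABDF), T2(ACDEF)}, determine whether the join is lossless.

Common attributes: T1 ∩ T2 = {ADF}.
Closure of {ADF}: A → EF applies, adding E; AF → C applies, adding C; CDF → B applies, adding B. So (ADF)⁺ = {ABCDEF}.
This closure contains every attribute of T1, so T1 ∩ T2 → T1. The join is lossless.

Yes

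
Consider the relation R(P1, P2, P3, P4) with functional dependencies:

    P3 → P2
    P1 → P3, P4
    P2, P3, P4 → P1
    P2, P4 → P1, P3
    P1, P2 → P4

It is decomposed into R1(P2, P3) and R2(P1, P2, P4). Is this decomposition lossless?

Common attributes: R1 ∩ R2 = {P2}.
No dependency enlarges {P2}, so (P2)⁺ = {P2}.
The closure contains neither all of R1 = {P2, P3} nor all of R2 = {P1, P2, P4}, so the common attributes are not a superkey of either fragment. The join is lossy.

No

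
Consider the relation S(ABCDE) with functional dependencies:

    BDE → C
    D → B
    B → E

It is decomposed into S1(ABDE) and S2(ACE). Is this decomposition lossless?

No

Common attributes: S1 ∩ S2 = {AE}.
No dependency enlarges {AE}, so (AE)⁺ = {AE}.
The closure contains neither all of S1 = {ABDE} nor all of S2 = {ACE}, so the common attributes are not a superkey of either fragment. The join is lossy.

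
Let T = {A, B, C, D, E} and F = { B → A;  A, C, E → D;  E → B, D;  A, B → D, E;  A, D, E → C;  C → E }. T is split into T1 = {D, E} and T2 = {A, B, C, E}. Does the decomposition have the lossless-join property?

Yes

Common attributes: T1 ∩ T2 = {E}.
Closure of {E}: E → B, D applies, adding B, D; B → A applies, adding A; A, D, E → C applies, adding C. So (E)⁺ = {A, B, C, D, E}.
This closure contains every attribute of T1, so T1 ∩ T2 → T1. The join is lossless.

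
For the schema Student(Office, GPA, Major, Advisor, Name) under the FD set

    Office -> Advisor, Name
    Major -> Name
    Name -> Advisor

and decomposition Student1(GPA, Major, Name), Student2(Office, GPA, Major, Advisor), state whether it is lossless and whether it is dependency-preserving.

Lossless test: (GPA, Major)⁺ = {GPA, Major, Advisor, Name}, which contains all of one fragment — lossless.
Dependency preservation: the restricted closure of {Office} across the fragments never reaches {Advisor, Name}, so Office → Advisor, Name cannot be enforced without a join — not preserved.

lossless but not dependency-preserving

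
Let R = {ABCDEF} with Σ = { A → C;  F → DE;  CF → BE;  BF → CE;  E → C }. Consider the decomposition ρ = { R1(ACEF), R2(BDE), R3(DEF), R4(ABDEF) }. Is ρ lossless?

Chase test. Columns are ABCDEF; row i has aⱼ where attribute j ∈ Ri, else bᵢⱼ.
Initial tableau (one row per fragment):
  row 1: a1 b12 a3 b14 a5 a6
  row 2: b21 a2 b23 a4 a5 b26
  row 3: b31 b32 b33 a4 a5 a6
  row 4: a1 a2 b43 a4 a5 a6
Rows 1 and 4 agree on A; apply A→C and equate their C entries.
Rows 1 and 3 agree on F; apply F→DE and equate their DE entries.
Rows 1 and 4 agree on CF; apply CF→BE and equate their BE entries.
Rows 1 and 2 agree on E; apply E→C and equate their C entries.
Rows 1 and 3 agree on E; apply E→C and equate their C entries.
Rows 1 and 3 agree on CF; apply CF→BE and equate their BE entries.
Row 1 is now all distinguished symbols — the join is lossless.

Yes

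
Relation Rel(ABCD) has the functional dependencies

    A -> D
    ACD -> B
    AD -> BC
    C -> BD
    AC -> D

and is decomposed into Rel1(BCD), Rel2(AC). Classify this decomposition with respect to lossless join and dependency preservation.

Lossless test: (C)⁺ = {BCD}, which contains all of one fragment — lossless.
Dependency preservation: A → D; ACD → B; AD → BC; AC → D are not contained in any single fragment, but the restricted closure of each left-hand side across the fragments still reaches the right-hand side; the remaining FDs each lie inside some fragment. All dependencies are preserved.

lossless and dependency-preserving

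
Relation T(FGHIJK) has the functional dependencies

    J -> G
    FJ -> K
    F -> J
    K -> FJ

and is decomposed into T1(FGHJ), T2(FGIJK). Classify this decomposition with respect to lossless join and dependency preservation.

Lossless test: (FGJ)⁺ = {FGJK}, which is a superkey of neither fragment — lossy.
Dependency preservation: every FD's attributes lie within a single fragment, so each can be enforced locally — preserved.

lossy but dependency-preserving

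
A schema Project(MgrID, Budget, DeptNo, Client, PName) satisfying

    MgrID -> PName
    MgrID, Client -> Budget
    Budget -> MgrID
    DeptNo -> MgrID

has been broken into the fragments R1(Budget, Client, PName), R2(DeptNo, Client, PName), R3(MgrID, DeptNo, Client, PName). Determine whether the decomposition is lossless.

Chase test. Columns are MgrID, Budget, DeptNo, Client, PName; row i has aⱼ where attribute j ∈ Ri, else bᵢⱼ.
Initial tableau (one row per fragment):
  row 1: b11 a2 b13 a4 a5
  row 2: b21 b22 a3 a4 a5
  row 3: a1 b32 a3 a4 a5
Rows 2 and 3 agree on DeptNo; apply DeptNo→MgrID and equate their MgrID entries.
Rows 2 and 3 agree on MgrID, Client; apply MgrID, Client→Budget and equate their Budget entries.
No row becomes fully distinguished — the join is lossy.

No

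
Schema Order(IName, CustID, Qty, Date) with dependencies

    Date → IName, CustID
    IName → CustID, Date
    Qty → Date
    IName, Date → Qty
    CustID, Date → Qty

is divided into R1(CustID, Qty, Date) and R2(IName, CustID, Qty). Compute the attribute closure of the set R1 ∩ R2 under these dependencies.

R1 ∩ R2 = {CustID, Qty}.
Qty → Date applies, adding Date
Date → IName, CustID applies, adding IName
Closure: {IName, CustID, Qty, Date}.

IName, CustID, Qty, Date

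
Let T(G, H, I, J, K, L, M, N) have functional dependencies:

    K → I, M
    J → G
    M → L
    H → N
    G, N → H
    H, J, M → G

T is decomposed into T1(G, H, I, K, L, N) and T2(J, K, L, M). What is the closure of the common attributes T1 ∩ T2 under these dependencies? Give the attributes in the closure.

I, K, L, M

T1 ∩ T2 = {K, L}.
K → I, M applies, adding I, M
Closure: {I, K, L, M}.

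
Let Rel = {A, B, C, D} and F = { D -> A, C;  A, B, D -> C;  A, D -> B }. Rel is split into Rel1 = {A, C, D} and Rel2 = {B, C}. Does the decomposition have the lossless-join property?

No

Common attributes: Rel1 ∩ Rel2 = {C}.
No dependency enlarges {C}, so (C)⁺ = {C}.
The closure contains neither all of Rel1 = {A, C, D} nor all of Rel2 = {B, C}, so the common attributes are not a superkey of either fragment. The join is lossy.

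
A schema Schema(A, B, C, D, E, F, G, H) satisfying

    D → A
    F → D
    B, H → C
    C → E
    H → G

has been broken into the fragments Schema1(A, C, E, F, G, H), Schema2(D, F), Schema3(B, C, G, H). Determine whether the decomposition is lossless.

Chase test. Columns are A, B, C, D, E, F, G, H; row i has aⱼ where attribute j ∈ Schemai, else bᵢⱼ.
Initial tableau (one row per fragment):
  row 1: a1 b12 a3 b14 a5 a6 a7 a8
  row 2: b21 b22 b23 a4 b25 a6 b27 b28
  row 3: b31 a2 a3 b34 b35 b36 a7 a8
Rows 1 and 2 agree on F; apply F→D and equate their D entries.
Rows 1 and 3 agree on C; apply C→E and equate their E entries.
Rows 1 and 2 agree on D; apply D→A and equate their A entries.
No row becomes fully distinguished — the join is lossy.

No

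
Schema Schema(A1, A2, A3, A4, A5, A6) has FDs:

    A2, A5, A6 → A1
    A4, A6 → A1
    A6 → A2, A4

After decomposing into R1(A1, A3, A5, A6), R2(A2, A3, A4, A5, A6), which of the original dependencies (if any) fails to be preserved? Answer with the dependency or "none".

A2, A5, A6 → A1: restricted closure across fragments reaches A1.
A4, A6 → A1: restricted closure across fragments reaches A1.
A6 → A2, A4 lies within R2.
Every dependency is enforceable on the fragments, so the decomposition is dependency-preserving.

none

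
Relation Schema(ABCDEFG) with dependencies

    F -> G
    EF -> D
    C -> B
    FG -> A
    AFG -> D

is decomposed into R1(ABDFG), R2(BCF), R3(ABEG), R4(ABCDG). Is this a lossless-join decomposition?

No

Chase test. Columns are ABCDEFG; row i has aⱼ where attribute j ∈ Ri, else bᵢⱼ.
Initial tableau (one row per fragment):
  row 1: a1 a2 b13 a4 b15 a6 a7
  row 2: b21 a2 a3 b24 b25 a6 b27
  row 3: a1 a2 b33 b34 a5 b36 a7
  row 4: a1 a2 a3 a4 b45 b46 a7
Rows 1 and 2 agree on F; apply F→G and equate their G entries.
Rows 1 and 2 agree on FG; apply FG→A and equate their A entries.
Rows 1 and 2 agree on AFG; apply AFG→D and equate their D entries.
No row becomes fully distinguished — the join is lossy.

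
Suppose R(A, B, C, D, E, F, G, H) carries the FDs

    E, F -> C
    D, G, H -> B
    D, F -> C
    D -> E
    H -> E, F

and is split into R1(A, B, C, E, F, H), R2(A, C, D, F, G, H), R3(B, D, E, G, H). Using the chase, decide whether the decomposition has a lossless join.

Yes

Chase test. Columns are A, B, C, D, E, F, G, H; row i has aⱼ where attribute j ∈ Ri, else bᵢⱼ.
Initial tableau (one row per fragment):
  row 1: a1 a2 a3 b14 a5 a6 b17 a8
  row 2: a1 b22 a3 a4 b25 a6 a7 a8
  row 3: b31 a2 b33 a4 a5 b36 a7 a8
Rows 2 and 3 agree on D, G, H; apply D, G, H→B and equate their B entries.
Rows 2 and 3 agree on D; apply D→E and equate their E entries.
Rows 1 and 3 agree on H; apply H→E, F and equate their E, F entries.
Rows 1 and 3 agree on E, F; apply E, F→C and equate their C entries.
Row 2 is now all distinguished symbols — the join is lossless.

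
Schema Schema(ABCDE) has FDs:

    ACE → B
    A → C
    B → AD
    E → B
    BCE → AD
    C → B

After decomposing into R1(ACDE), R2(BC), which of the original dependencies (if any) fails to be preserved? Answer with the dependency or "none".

ACE → B: restricted closure across fragments reaches B.
A → C lies within R1.
B → AD: restricted closure across fragments reaches AD.
E → B: restricted closure across fragments reaches B.
BCE → AD: restricted closure across fragments reaches AD.
C → B lies within R2.
Every dependency is enforceable on the fragments, so the decomposition is dependency-preserving.

none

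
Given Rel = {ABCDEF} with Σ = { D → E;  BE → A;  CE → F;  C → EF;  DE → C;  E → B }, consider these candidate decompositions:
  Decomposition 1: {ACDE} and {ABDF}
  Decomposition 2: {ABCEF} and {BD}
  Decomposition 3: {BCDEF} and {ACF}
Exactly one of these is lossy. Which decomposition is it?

Decomposition 1: common = {AD}, closure = {ABCDEF} → lossless.
Decomposition 2: common = {B}, closure = {B} → lossy.
Decomposition 3: common = {CF}, closure = {ABCEF} → lossless.

Decomposition 2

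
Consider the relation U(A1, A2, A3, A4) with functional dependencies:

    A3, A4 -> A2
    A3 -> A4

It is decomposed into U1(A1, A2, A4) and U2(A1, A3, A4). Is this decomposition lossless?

Common attributes: U1 ∩ U2 = {A1, A4}.
No dependency enlarges {A1, A4}, so (A1, A4)⁺ = {A1, A4}.
The closure contains neither all of U1 = {A1, A2, A4} nor all of U2 = {A1, A3, A4}, so the common attributes are not a superkey of either fragment. The join is lossy.

No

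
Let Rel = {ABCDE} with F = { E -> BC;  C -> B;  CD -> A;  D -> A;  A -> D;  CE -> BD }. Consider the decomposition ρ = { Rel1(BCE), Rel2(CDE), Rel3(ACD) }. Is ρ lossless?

Chase test. Columns are ABCDE; row i has aⱼ where attribute j ∈ Reli, else bᵢⱼ.
Initial tableau (one row per fragment):
  row 1: b11 a2 a3 b14 a5
  row 2: b21 b22 a3 a4 a5
  row 3: a1 b32 a3 a4 b35
Rows 1 and 2 agree on E; apply E→BC and equate their BC entries.
Rows 1 and 3 agree on C; apply C→B and equate their B entries.
Rows 2 and 3 agree on CD; apply CD→A and equate their A entries.
Rows 1 and 2 agree on CE; apply CE→BD and equate their BD entries.
Rows 1 and 2 agree on CD; apply CD→A and equate their A entries.
Row 1 is now all distinguished symbols — the join is lossless.

Yes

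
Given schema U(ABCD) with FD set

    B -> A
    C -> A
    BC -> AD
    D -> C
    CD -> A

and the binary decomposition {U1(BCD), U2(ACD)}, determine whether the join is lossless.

Common attributes: U1 ∩ U2 = {CD}.
Closure of {CD}: C → A applies, adding A. So (CD)⁺ = {ACD}.
This closure contains every attribute of U2, so U1 ∩ U2 → U2. The join is lossless.

Yes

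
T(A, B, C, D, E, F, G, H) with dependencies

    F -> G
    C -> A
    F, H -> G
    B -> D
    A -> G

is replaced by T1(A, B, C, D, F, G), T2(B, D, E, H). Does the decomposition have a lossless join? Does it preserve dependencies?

Lossless test: (B, D)⁺ = {B, D}, which is a superkey of neither fragment — lossy.
Dependency preservation: F, H → G is not contained in any single fragment, but the restricted closure of its left-hand side across the fragments still reaches the right-hand side; the remaining FDs each lie inside some fragment. All dependencies are preserved.

lossy but dependency-preserving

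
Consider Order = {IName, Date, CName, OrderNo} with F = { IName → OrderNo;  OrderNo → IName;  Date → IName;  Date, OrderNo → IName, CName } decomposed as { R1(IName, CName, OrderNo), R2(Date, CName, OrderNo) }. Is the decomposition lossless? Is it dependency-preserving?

lossless and dependency-preserving

Lossless test: (CName, OrderNo)⁺ = {IName, CName, OrderNo}, which contains all of one fragment — lossless.
Dependency preservation: Date → IName; Date, OrderNo → IName, CName are not contained in any single fragment, but the restricted closure of each left-hand side across the fragments still reaches the right-hand side; the remaining FDs each lie inside some fragment. All dependencies are preserved.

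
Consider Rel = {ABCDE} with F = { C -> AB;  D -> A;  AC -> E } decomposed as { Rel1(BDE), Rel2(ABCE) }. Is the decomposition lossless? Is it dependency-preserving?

Lossless test: (BE)⁺ = {BE}, which is a superkey of neither fragment — lossy.
Dependency preservation: the restricted closure of {D} across the fragments never reaches {A}, so D → A cannot be enforced without a join — not preserved.

lossy and not dependency-preserving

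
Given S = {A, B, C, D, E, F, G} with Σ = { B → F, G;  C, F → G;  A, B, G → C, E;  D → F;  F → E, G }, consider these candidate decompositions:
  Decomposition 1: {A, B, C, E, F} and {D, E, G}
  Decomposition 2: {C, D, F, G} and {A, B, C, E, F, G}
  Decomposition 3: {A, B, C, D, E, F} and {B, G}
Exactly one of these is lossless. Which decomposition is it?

Decomposition 3

Decomposition 1: common = {E}, closure = {E} → lossy.
Decomposition 2: common = {C, F, G}, closure = {C, E, F, G} → lossy.
Decomposition 3: common = {B}, closure = {B, E, F, G} → lossless.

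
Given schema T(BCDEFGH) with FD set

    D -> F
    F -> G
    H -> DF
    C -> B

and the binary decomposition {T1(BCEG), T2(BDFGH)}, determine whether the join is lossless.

Common attributes: T1 ∩ T2 = {BG}.
No dependency enlarges {BG}, so (BG)⁺ = {BG}.
The closure contains neither all of T1 = {BCEG} nor all of T2 = {BDFGH}, so the common attributes are not a superkey of either fragment. The join is lossy.

No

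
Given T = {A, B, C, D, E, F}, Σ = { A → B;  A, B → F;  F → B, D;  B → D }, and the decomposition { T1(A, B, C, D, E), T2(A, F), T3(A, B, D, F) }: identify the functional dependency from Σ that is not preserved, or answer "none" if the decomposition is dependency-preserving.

A → B lies within T1.
A, B → F lies within T3.
F → B, D lies within T3.
B → D lies within T1.
Every dependency is enforceable on the fragments, so the decomposition is dependency-preserving.

none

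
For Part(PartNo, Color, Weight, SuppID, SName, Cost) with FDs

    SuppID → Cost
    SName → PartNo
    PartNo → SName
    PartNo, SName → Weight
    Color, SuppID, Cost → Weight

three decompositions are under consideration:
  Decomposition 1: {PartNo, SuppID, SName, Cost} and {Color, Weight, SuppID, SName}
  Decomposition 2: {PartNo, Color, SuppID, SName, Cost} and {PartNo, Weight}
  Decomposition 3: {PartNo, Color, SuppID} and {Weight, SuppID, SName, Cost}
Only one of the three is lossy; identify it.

Decomposition 1: common = {SuppID, SName}, closure = {PartNo, Weight, SuppID, SName, Cost} → lossless.
Decomposition 2: common = {PartNo}, closure = {PartNo, Weight, SName} → lossless.
Decomposition 3: common = {SuppID}, closure = {SuppID, Cost} → lossy.

Decomposition 3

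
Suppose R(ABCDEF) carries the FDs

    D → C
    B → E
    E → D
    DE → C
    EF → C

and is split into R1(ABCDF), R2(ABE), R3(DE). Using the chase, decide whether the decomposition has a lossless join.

Chase test. Columns are ABCDEF; row i has aⱼ where attribute j ∈ Ri, else bᵢⱼ.
Initial tableau (one row per fragment):
  row 1: a1 a2 a3 a4 b15 a6
  row 2: a1 a2 b23 b24 a5 b26
  row 3: b31 b32 b33 a4 a5 b36
Rows 1 and 3 agree on D; apply D→C and equate their C entries.
Rows 1 and 2 agree on B; apply B→E and equate their E entries.
Rows 1 and 2 agree on E; apply E→D and equate their D entries.
Rows 1 and 2 agree on DE; apply DE→C and equate their C entries.
Row 1 is now all distinguished symbols — the join is lossless.

Yes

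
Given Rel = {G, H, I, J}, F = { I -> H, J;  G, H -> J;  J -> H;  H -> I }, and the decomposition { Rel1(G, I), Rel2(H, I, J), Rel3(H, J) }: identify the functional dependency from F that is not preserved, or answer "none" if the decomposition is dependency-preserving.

none

I → H, J lies within Rel2.
G, H → J: restricted closure across fragments reaches J.
J → H lies within Rel2.
H → I lies within Rel2.
Every dependency is enforceable on the fragments, so the decomposition is dependency-preserving.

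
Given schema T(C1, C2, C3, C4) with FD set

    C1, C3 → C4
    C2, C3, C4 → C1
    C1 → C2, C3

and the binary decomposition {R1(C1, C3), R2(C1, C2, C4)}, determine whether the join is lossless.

Common attributes: R1 ∩ R2 = {C1}.
Closure of {C1}: C1 → C2, C3 applies, adding C2, C3; C1, C3 → C4 applies, adding C4. So (C1)⁺ = {C1, C2, C3, C4}.
This closure contains every attribute of R1, so R1 ∩ R2 → R1. The join is lossless.

Yes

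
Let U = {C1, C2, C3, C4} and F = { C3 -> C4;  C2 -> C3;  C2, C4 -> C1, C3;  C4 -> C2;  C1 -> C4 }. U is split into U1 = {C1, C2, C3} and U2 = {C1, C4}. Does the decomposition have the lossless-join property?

Common attributes: U1 ∩ U2 = {C1}.
Closure of {C1}: C1 → C4 applies, adding C4; C4 → C2 applies, adding C2; C2 → C3 applies, adding C3. So (C1)⁺ = {C1, C2, C3, C4}.
This closure contains every attribute of U1, so U1 ∩ U2 → U1. The join is lossless.

Yes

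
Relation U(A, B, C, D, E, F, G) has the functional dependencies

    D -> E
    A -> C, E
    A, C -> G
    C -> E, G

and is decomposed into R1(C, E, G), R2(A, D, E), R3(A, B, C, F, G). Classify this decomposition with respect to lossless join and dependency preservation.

lossy but dependency-preserving

Lossless test (chase): Rows 2 and 3 agree on A; apply A→C, E and equate their C, E entries. Rows 2 and 3 agree on A, C; apply A, C→G and equate their G entries. No row becomes fully distinguished — the join is lossy.
Dependency preservation: A → C, E is not contained in any single fragment, but the restricted closure of its left-hand side across the fragments still reaches the right-hand side; the remaining FDs each lie inside some fragment. All dependencies are preserved.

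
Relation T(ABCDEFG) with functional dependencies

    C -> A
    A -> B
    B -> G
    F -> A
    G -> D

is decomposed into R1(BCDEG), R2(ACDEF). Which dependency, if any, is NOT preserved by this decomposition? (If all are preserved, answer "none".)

A -> B

Check A → B: no single fragment contains all of {AB}, and the restricted closure of {A} across the fragments never reaches {B}.
C → A is preserved.
B → G is preserved.
F → A is preserved.
G → D is preserved.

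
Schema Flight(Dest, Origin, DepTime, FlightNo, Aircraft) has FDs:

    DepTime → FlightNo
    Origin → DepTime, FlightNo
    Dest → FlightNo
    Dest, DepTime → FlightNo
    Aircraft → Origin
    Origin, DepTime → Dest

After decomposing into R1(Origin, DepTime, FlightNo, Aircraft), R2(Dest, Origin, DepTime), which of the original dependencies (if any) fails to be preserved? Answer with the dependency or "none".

Check Dest → FlightNo: no single fragment contains all of {Dest, FlightNo}, and the restricted closure of {Dest} across the fragments never reaches {FlightNo}.
DepTime → FlightNo is preserved.
Origin → DepTime, FlightNo is preserved.
Dest, DepTime → FlightNo is preserved.
Aircraft → Origin is preserved.
Origin, DepTime → Dest is preserved.

Dest → FlightNo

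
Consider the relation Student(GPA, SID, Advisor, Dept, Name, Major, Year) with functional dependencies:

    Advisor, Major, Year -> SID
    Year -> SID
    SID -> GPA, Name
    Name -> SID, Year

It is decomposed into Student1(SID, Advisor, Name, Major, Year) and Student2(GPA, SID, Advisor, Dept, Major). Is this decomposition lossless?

Common attributes: Student1 ∩ Student2 = {SID, Advisor, Major}.
Closure of {SID, Advisor, Major}: SID → GPA, Name applies, adding GPA, Name; Name → SID, Year applies, adding Year. So (SID, Advisor, Major)⁺ = {GPA, SID, Advisor, Name, Major, Year}.
This closure contains every attribute of Student1, so Student1 ∩ Student2 → Student1. The join is lossless.

Yes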